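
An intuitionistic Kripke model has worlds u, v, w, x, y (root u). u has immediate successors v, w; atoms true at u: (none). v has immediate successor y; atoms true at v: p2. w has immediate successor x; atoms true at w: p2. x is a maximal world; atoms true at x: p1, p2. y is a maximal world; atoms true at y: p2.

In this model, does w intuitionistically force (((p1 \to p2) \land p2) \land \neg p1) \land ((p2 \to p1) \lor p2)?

w \nVdash (((p1 \to p2) \land p2) \land \neg p1) \land ((p2 \to p1) \lor p2) since w fails ((p1 \to p2) \land p2) \land \neg p1.

No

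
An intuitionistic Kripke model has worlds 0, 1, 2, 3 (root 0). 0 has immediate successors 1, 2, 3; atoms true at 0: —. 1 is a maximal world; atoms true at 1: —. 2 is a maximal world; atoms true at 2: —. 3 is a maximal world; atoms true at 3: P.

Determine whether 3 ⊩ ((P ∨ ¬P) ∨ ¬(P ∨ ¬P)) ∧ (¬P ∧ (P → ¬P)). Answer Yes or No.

3 ⊮ ((P ∨ ¬P) ∨ ¬(P ∨ ¬P)) ∧ (¬P ∧ (P → ¬P)) since 3 fails ¬P ∧ (P → ¬P).

No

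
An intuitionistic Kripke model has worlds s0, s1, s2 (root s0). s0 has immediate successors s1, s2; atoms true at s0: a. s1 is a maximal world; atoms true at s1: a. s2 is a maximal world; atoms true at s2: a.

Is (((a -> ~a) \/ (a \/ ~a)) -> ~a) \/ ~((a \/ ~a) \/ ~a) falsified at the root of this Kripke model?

s0 ||-/- (((a -> ~a) \/ (a \/ ~a)) -> ~a) \/ ~((a \/ ~a) \/ ~a): neither disjunct is forced at s0.
s0 ||-/- ((a -> ~a) \/ (a \/ ~a)) -> ~a: already at s0 itself, s0 ||- (a -> ~a) \/ (a \/ ~a) but s0 ||-/- ~a.
s0 ||-/- ~a since s0 is accessible from s0 and s0 ||- a.
So the root s0 does not force (((a -> ~a) \/ (a \/ ~a)) -> ~a) \/ ~((a \/ ~a) \/ ~a); the model is a countermodel.

Yes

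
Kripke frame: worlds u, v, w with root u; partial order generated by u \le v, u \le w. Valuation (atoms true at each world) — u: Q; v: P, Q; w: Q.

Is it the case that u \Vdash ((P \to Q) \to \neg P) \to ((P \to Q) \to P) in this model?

No

u \nVdash ((P \to Q) \to \neg P) \to ((P \to Q) \to P): at the accessible world w, w \Vdash (P \to Q) \to \neg P but w \nVdash (P \to Q) \to P.
w \nVdash (P \to Q) \to P: already at w itself, w \Vdash P \to Q but w \nVdash P.
w lacks atom P, so w \nVdash P.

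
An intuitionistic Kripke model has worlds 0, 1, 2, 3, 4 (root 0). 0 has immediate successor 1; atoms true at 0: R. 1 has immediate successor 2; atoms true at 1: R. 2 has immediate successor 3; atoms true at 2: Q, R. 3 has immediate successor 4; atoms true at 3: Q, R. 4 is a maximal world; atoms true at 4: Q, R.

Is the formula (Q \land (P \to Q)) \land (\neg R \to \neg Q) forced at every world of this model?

No

Not every world: 0 \nVdash (Q \land (P \to Q)) \land (\neg R \to \neg Q).
0 \nVdash (Q \land (P \to Q)) \land (\neg R \to \neg Q) since 0 fails Q \land (P \to Q).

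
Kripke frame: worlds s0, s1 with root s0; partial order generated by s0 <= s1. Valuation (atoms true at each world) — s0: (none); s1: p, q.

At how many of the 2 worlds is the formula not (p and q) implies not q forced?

2

s0: forces it.
s1: forces it.
Worlds forcing the formula: {s0, s1}.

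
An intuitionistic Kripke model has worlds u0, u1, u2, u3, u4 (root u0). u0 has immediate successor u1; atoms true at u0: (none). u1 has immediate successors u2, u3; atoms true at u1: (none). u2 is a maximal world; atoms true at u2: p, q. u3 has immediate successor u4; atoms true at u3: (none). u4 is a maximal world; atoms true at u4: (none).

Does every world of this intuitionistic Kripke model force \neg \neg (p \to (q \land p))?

u0 \Vdash \neg \neg (p \to (q \land p)): no world accessible from u0 forces \neg (p \to (q \land p)).
Since the root u0 forces \neg \neg (p \to (q \land p)) and forcing is persistent (monotone upward), every world forces it.

Yes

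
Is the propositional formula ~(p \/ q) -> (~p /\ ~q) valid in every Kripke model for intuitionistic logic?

Yes

This is a constructively valid De Morgan direction (negated disjunction to conjunction of negations), which is intuitionistically derivable.
From ~(p \/ q): if p held then p \/ q would, contradiction — so ~p; similarly ~q.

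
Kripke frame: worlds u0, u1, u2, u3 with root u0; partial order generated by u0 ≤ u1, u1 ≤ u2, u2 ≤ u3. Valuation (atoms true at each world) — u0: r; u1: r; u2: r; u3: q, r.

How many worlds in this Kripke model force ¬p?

u0: forces it.
u1: forces it.
u2: forces it.
u3: forces it.
Worlds forcing the formula: {u0, u1, u2, u3}.

4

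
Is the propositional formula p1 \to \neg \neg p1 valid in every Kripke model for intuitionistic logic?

Yes

This is double-negation introduction, which is intuitionistically derivable.
If a world forces p1 then every accessible world forces p1 (persistence), so none forces \neg p1; hence \neg \neg p1.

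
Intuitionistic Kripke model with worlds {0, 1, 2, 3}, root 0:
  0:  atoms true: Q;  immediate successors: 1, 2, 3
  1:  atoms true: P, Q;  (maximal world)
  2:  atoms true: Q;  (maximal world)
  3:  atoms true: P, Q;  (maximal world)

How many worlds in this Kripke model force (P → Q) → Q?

0: forces it.
1: forces it.
2: forces it.
3: forces it.
Worlds forcing the formula: {0, 1, 2, 3}.

4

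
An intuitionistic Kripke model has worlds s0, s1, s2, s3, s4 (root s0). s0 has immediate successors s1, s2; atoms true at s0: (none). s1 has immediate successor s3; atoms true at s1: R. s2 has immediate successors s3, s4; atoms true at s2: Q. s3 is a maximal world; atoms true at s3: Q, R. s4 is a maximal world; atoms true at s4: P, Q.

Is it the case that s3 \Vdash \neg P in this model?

s3 \Vdash \neg P: no world accessible from s3 forces P.

Yes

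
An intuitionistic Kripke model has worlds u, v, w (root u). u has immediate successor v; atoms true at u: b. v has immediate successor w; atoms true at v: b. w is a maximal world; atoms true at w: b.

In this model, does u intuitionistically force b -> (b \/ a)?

u ||- b -> (b \/ a): every world accessible from u that forces b (namely u, v, w) also forces b \/ a.

Yes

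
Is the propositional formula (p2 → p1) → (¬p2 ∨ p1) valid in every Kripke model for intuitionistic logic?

This is the material-implication-as-disjunction principle, which is not intuitionistically valid.
A Kripke countermodel: worlds s0, s1; order generated by s0 ≤ s1; atoms true at each world — s0:{}; s1:{p1,p2}.
s0 ⊮ (p2 → p1) → (¬p2 ∨ p1): already at s0 itself, s0 ⊩ p2 → p1 but s0 ⊮ ¬p2 ∨ p1.
s0 ⊮ ¬p2 ∨ p1: neither disjunct is forced at s0.
s0 ⊮ ¬p2 since s1 is accessible from s0 and s1 ⊩ p2.
So the root s0 does not force the formula.

No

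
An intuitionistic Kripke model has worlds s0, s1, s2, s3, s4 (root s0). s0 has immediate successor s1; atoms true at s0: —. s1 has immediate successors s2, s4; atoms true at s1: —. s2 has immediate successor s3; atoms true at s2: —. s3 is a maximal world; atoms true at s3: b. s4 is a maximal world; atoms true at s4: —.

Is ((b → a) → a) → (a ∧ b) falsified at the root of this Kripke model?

Yes

s0 ⊮ ((b → a) → a) → (a ∧ b): at the accessible world s2, s2 ⊩ (b → a) → a but s2 ⊮ a ∧ b.
s2 ⊮ a ∧ b since s2 fails a.
So the root s0 does not force ((b → a) → a) → (a ∧ b); the model is a countermodel.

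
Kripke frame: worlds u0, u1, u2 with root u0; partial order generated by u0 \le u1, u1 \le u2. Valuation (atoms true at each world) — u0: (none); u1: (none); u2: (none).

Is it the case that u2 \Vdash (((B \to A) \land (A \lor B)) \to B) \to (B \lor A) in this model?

u2 \nVdash (((B \to A) \land (A \lor B)) \to B) \to (B \lor A): already at u2 itself, u2 \Vdash ((B \to A) \land (A \lor B)) \to B but u2 \nVdash B \lor A.
u2 \nVdash B \lor A: neither disjunct is forced at u2.
u2 lacks atom B, so u2 \nVdash B.

No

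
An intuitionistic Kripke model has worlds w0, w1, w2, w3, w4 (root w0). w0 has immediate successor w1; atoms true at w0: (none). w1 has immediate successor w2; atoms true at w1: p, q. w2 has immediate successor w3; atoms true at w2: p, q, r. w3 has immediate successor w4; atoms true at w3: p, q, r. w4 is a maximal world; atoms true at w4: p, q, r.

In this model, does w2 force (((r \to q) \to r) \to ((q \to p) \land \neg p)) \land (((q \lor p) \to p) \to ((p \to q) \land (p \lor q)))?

No

w2 \nVdash (((r \to q) \to r) \to ((q \to p) \land \neg p)) \land (((q \lor p) \to p) \to ((p \to q) \land (p \lor q))) since w2 fails ((r \to q) \to r) \to ((q \to p) \land \neg p).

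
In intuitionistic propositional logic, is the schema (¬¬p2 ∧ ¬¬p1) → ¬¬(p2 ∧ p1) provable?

Yes

This is the distribution of double negation over conjunction, which is intuitionistically derivable.
Assume ¬¬p2, ¬¬p1, and ¬(p2 ∧ p1). From p2 we'd get ¬p1 (since p2 ∧ p1 is refuted), contradicting ¬¬p1; so ¬p2, contradicting ¬¬p2.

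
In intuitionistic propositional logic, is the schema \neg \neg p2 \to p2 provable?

This is double-negation elimination, which is not intuitionistically valid.
A Kripke countermodel: worlds u, v; order generated by u \le v; atoms true at each world — u:{}; v:{p2}.
u \nVdash \neg \neg p2 \to p2: already at u itself, u \Vdash \neg \neg p2 but u \nVdash p2.
u lacks atom p2, so u \nVdash p2.
So the root u does not force the formula.

No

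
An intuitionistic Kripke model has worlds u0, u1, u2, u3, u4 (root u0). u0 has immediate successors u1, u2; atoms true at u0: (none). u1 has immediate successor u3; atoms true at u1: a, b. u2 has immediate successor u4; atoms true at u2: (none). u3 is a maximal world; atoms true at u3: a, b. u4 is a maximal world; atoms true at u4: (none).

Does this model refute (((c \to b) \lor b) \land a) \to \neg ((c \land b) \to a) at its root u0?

u0 \nVdash (((c \to b) \lor b) \land a) \to \neg ((c \land b) \to a): at the accessible world u1, u1 \Vdash ((c \to b) \lor b) \land a but u1 \nVdash \neg ((c \land b) \to a).
u1 \nVdash \neg ((c \land b) \to a) since u1 is accessible from u1 and u1 \Vdash (c \land b) \to a.
u1 \Vdash (c \land b) \to a vacuously: no world accessible from u1 forces the antecedent c \land b.
So the root u0 does not force (((c \to b) \lor b) \land a) \to \neg ((c \land b) \to a); the model is a countermodel.

Yes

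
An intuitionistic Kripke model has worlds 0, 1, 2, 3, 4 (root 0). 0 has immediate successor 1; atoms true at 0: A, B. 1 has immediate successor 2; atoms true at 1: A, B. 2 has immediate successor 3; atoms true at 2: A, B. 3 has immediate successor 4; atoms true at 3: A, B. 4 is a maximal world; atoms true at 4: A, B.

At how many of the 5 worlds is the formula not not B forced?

5

0: forces it.
1: forces it.
2: forces it.
3: forces it.
4: forces it.
Worlds forcing the formula: {0, 1, 2, 3, 4}.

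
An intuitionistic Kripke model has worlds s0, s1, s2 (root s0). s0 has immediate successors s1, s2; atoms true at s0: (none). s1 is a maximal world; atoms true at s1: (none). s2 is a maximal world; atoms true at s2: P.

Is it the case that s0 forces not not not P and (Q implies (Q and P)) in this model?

No

s0 does not force not not not P and (Q implies (Q and P)) since s0 fails not not not P.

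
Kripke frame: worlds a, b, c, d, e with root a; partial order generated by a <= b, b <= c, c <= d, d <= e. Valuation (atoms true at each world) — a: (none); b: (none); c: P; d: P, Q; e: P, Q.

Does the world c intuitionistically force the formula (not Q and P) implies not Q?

c forces (not Q and P) implies not Q vacuously: no world accessible from c forces the antecedent not Q and P.

Yes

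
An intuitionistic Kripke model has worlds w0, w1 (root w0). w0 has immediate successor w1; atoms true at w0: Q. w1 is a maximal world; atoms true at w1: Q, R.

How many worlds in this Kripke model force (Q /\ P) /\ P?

0

w0: does not force it — w0 ||-/- (Q /\ P) /\ P since w0 fails Q /\ P.
w1: does not force it — w1 ||-/- (Q /\ P) /\ P since w1 fails Q /\ P.
Worlds forcing the formula: { }.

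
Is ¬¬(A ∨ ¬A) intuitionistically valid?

Yes

This is the double negation of excluded middle, which is intuitionistically derivable.
Assuming ¬(A ∨ ¬A): from A we'd get A ∨ ¬A, so ¬A; but then A ∨ ¬A again — contradiction. Hence ¬¬(A ∨ ¬A).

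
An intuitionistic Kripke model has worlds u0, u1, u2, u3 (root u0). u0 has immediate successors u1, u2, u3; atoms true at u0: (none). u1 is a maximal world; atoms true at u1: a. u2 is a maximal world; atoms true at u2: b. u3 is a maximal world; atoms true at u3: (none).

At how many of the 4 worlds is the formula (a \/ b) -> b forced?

u0: does not force it — u0 ||-/- (a \/ b) -> b: at the accessible world u1, u1 ||- a \/ b but u1 ||-/- b.
u1: does not force it.
u2: forces it.
u3: forces it.
Worlds forcing the formula: {u2, u3}.

2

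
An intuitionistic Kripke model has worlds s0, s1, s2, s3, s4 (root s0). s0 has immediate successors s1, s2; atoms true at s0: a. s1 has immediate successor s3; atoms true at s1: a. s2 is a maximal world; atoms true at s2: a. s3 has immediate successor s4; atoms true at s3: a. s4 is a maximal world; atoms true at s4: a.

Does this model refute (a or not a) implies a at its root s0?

No

s0 forces (a or not a) implies a: every world accessible from s0 that forces a or not a (namely s0, s1, s2, s3, s4) also forces a.
So the root s0 forces (a or not a) implies a; the model is not a countermodel.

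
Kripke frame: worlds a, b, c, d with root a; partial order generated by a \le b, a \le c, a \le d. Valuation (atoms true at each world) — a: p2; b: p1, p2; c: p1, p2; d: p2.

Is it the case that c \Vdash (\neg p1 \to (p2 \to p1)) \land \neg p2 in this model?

No

c \nVdash (\neg p1 \to (p2 \to p1)) \land \neg p2 since c fails \neg p2.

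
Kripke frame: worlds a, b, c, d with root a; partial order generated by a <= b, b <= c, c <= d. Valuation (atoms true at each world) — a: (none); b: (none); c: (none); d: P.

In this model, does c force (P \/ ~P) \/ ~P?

No

c ||-/- (P \/ ~P) \/ ~P: neither disjunct is forced at c.
c ||-/- P \/ ~P: neither disjunct is forced at c.
c lacks atom P, so c ||-/- P.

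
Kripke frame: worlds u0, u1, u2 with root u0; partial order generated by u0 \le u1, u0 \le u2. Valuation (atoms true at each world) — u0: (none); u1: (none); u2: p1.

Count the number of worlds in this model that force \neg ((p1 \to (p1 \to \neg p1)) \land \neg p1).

1

u0: does not force it — u0 \nVdash \neg ((p1 \to (p1 \to \neg p1)) \land \neg p1) since u1 is accessible from u0 and u1 \Vdash (p1 \to (p1 \to \neg p1)) \land \neg p1.
u1: does not force it — u1 \nVdash \neg ((p1 \to (p1 \to \neg p1)) \land \neg p1) since u1 is accessible from u1 and u1 \Vdash (p1 \to (p1 \to \neg p1)) \land \neg p1.
u2: forces it.
Worlds forcing the formula: {u2}.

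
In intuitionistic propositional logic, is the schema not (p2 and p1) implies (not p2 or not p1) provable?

No

This is the constructively invalid direction of De Morgan's law for conjunction, which is not intuitionistically valid.
A Kripke countermodel: worlds 0, 1, 2; order generated by 0 <= 1, 0 <= 2; atoms true at each world — 0:{}; 1:{p2}; 2:{p1}.
0 does not force not (p2 and p1) implies (not p2 or not p1): already at 0 itself, 0 forces not (p2 and p1) but 0 does not force not p2 or not p1.
0 does not force not p2 or not p1: neither disjunct is forced at 0.
0 does not force not p2 since 1 is accessible from 0 and 1 forces p2.
So the root 0 does not force the formula.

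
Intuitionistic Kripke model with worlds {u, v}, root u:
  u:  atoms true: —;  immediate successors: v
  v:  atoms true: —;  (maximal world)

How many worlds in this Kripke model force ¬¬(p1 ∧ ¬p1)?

0

u: does not force it — u ⊮ ¬¬(p1 ∧ ¬p1) since u is accessible from u and u ⊩ ¬(p1 ∧ ¬p1).
v: does not force it.
Worlds forcing the formula: { }.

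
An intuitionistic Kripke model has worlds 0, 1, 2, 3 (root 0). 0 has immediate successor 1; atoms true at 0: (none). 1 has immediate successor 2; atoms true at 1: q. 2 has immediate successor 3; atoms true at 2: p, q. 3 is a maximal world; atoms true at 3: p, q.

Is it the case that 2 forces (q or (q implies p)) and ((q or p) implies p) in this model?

2 forces (q or (q implies p)) and ((q or p) implies p) since 2 forces both conjuncts.

Yes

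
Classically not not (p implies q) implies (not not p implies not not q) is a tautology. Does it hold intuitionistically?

This is the distribution of double negation over implication, which is intuitionistically derivable.
Assume not not (p implies q) and not not p; suppose not q. Then p implies q would give not p (by contraposition), contradicting not not p; so not (p implies q), contradicting not not (p implies q). Hence not not q.

Yes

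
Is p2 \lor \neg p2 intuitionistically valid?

No

This is the law of excluded middle, which is not intuitionistically valid.
A Kripke countermodel: worlds u0, u1; order generated by u0 \le u1; atoms true at each world — u0:{}; u1:{p2}.
u0 \nVdash p2 \lor \neg p2: neither disjunct is forced at u0.
u0 lacks atom p2, so u0 \nVdash p2.
So the root u0 does not force the formula.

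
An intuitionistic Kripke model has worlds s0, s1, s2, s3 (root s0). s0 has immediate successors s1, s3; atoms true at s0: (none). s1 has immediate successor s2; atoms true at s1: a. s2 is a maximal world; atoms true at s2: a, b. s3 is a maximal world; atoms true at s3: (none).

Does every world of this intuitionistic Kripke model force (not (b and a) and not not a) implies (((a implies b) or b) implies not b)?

Yes

s0 forces (not (b and a) and not not a) implies (((a implies b) or b) implies not b) vacuously: no world accessible from s0 forces the antecedent not (b and a) and not not a.
Since the root s0 forces (not (b and a) and not not a) implies (((a implies b) or b) implies not b) and forcing is persistent (monotone upward), every world forces it.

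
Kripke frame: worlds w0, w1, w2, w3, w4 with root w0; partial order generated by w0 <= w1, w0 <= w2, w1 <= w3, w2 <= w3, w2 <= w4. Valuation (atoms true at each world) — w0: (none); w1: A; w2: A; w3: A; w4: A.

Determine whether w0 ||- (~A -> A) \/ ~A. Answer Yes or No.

w0 ||- (~A -> A) \/ ~A via the disjunct ~A -> A.

Yes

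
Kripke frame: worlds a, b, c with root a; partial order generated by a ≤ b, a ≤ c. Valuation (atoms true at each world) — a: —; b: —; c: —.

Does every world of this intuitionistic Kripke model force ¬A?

a ⊩ ¬A: no world accessible from a forces A.
Since the root a forces ¬A and forcing is persistent (monotone upward), every world forces it.

Yes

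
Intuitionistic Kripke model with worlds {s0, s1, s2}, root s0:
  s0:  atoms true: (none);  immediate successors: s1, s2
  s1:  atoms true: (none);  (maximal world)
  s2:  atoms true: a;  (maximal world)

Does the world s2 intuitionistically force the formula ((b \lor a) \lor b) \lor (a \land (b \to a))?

Yes

s2 \Vdash ((b \lor a) \lor b) \lor (a \land (b \to a)) via the disjunct (b \lor a) \lor b.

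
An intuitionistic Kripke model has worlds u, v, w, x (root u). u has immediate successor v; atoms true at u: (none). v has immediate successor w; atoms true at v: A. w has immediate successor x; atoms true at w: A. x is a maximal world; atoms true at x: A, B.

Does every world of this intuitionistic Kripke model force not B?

No

Not every world: u does not force not B.
u does not force not B since x is accessible from u and x forces B.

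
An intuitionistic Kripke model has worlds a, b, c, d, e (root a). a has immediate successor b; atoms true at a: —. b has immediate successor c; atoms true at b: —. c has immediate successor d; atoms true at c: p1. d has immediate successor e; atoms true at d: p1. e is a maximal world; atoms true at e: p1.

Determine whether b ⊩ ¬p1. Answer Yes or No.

b ⊮ ¬p1 since c is accessible from b and c ⊩ p1.

No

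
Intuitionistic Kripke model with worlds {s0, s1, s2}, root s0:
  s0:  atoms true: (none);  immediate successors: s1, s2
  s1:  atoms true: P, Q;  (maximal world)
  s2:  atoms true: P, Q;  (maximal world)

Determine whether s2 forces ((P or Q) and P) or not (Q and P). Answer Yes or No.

Yes

s2 forces ((P or Q) and P) or not (Q and P) via the disjunct (P or Q) and P.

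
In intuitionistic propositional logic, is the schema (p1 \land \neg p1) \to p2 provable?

Yes

This is an instance of ex falso quodlibet, which is intuitionistically derivable.
No world can force both p1 and \neg p1, so the antecedent p1 \land \neg p1 is never forced and the implication holds vacuously at every world.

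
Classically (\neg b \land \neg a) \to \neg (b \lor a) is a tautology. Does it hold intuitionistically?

This is a constructively valid De Morgan direction (conjunction of negations to negated disjunction), which is intuitionistically derivable.
If both \neg b and \neg a hold at a world, no accessible world forces b or forces a, so none forces b \lor a.

Yes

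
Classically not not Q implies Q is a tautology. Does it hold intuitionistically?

This is double-negation elimination, which is not intuitionistically valid.
A Kripke countermodel: worlds s0, s1; order generated by s0 <= s1; atoms true at each world — s0:{}; s1:{Q}.
s0 does not force not not Q implies Q: already at s0 itself, s0 forces not not Q but s0 does not force Q.
s0 lacks atom Q, so s0 does not force Q.
So the root s0 does not force the formula.

No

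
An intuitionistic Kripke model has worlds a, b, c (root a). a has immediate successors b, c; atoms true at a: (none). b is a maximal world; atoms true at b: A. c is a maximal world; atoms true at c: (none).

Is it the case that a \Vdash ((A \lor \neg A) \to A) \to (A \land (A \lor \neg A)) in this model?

Yes

a \Vdash ((A \lor \neg A) \to A) \to (A \land (A \lor \neg A)): every world accessible from a that forces (A \lor \neg A) \to A (namely b) also forces A \land (A \lor \neg A).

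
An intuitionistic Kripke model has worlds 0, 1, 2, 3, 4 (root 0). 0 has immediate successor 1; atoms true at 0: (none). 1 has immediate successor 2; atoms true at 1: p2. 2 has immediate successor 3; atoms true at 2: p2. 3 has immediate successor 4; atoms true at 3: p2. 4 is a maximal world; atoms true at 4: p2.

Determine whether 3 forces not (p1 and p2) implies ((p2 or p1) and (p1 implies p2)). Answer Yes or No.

3 forces not (p1 and p2) implies ((p2 or p1) and (p1 implies p2)): every world accessible from 3 that forces not (p1 and p2) (namely 3, 4) also forces (p2 or p1) and (p1 implies p2).

Yes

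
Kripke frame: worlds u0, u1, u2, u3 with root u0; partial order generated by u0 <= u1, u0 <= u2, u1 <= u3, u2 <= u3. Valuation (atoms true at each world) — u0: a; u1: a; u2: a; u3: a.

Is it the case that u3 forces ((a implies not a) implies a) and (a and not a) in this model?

u3 does not force ((a implies not a) implies a) and (a and not a) since u3 fails a and not a.

No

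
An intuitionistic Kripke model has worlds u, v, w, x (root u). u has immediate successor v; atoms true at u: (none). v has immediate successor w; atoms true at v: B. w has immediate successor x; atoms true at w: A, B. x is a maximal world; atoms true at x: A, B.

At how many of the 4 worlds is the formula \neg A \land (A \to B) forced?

u: does not force it — u \nVdash \neg A \land (A \to B) since u fails \neg A.
v: does not force it.
w: does not force it.
x: does not force it.
Worlds forcing the formula: { }.

0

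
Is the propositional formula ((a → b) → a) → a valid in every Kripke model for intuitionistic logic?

No

This is Peirce's law, which is not intuitionistically valid.
A Kripke countermodel: worlds u0, u1; order generated by u0 ≤ u1; atoms true at each world — u0:{}; u1:{a}.
u0 ⊮ ((a → b) → a) → a: already at u0 itself, u0 ⊩ (a → b) → a but u0 ⊮ a.
u0 lacks atom a, so u0 ⊮ a.
So the root u0 does not force the formula.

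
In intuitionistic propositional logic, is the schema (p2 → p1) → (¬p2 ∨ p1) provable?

This is the material-implication-as-disjunction principle, which is not intuitionistically valid.
A Kripke countermodel: worlds a, b; order generated by a ≤ b; atoms true at each world — a:{}; b:{p1,p2}.
a ⊮ (p2 → p1) → (¬p2 ∨ p1): already at a itself, a ⊩ p2 → p1 but a ⊮ ¬p2 ∨ p1.
a ⊮ ¬p2 ∨ p1: neither disjunct is forced at a.
a ⊮ ¬p2 since b is accessible from a and b ⊩ p2.
So the root a does not force the formula.

No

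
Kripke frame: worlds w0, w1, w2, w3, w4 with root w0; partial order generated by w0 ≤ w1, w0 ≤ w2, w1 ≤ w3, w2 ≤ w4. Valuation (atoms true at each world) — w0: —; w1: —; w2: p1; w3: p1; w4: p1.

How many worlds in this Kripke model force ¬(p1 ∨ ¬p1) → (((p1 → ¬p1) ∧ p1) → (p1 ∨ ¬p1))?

5

w0: forces it.
w1: forces it.
w2: forces it.
w3: forces it.
w4: forces it.
Worlds forcing the formula: {w0, w1, w2, w3, w4}.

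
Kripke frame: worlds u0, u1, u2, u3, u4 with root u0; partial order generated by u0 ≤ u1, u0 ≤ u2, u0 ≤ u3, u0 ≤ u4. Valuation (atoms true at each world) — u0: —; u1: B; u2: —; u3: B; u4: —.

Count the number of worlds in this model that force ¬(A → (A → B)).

0

u0: does not force it — u0 ⊮ ¬(A → (A → B)) since u0 is accessible from u0 and u0 ⊩ A → (A → B).
u1: does not force it — u1 ⊮ ¬(A → (A → B)) since u1 is accessible from u1 and u1 ⊩ A → (A → B).
u2: does not force it — u2 ⊮ ¬(A → (A → B)) since u2 is accessible from u2 and u2 ⊩ A → (A → B).
u3: does not force it.
u4: does not force it.
Worlds forcing the formula: { }.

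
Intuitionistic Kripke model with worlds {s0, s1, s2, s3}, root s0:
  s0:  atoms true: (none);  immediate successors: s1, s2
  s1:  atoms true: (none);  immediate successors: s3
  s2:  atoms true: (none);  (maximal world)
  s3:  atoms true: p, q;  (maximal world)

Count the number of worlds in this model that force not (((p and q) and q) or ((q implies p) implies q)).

1

s0: does not force it — s0 does not force not (((p and q) and q) or ((q implies p) implies q)) since s3 is accessible from s0 and s3 forces ((p and q) and q) or ((q implies p) implies q).
s1: does not force it — s1 does not force not (((p and q) and q) or ((q implies p) implies q)) since s3 is accessible from s1 and s3 forces ((p and q) and q) or ((q implies p) implies q).
s2: forces it.
s3: does not force it — s3 does not force not (((p and q) and q) or ((q implies p) implies q)) since s3 is accessible from s3 and s3 forces ((p and q) and q) or ((q implies p) implies q).
Worlds forcing the formula: {s2}.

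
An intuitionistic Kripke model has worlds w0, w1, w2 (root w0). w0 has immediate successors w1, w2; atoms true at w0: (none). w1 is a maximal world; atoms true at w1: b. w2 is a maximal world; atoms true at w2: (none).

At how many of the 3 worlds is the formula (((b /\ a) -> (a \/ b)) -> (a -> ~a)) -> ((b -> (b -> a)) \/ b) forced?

2

w0: does not force it — w0 ||-/- (((b /\ a) -> (a \/ b)) -> (a -> ~a)) -> ((b -> (b -> a)) \/ b): already at w0 itself, w0 ||- ((b /\ a) -> (a \/ b)) -> (a -> ~a) but w0 ||-/- (b -> (b -> a)) \/ b.
w1: forces it.
w2: forces it.
Worlds forcing the formula: {w1, w2}.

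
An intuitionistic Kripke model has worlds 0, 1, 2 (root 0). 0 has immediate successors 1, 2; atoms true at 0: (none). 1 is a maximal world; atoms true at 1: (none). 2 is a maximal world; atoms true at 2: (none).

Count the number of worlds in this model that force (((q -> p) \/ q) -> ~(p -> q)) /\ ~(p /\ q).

0

0: does not force it — 0 ||-/- (((q -> p) \/ q) -> ~(p -> q)) /\ ~(p /\ q) since 0 fails ((q -> p) \/ q) -> ~(p -> q).
1: does not force it — 1 ||-/- (((q -> p) \/ q) -> ~(p -> q)) /\ ~(p /\ q) since 1 fails ((q -> p) \/ q) -> ~(p -> q).
2: does not force it — 2 ||-/- (((q -> p) \/ q) -> ~(p -> q)) /\ ~(p /\ q) since 2 fails ((q -> p) \/ q) -> ~(p -> q).
Worlds forcing the formula: { }.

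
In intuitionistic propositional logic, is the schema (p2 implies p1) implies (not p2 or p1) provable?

No

This is the material-implication-as-disjunction principle, which is not intuitionistically valid.
A Kripke countermodel: worlds w0, w1; order generated by w0 <= w1; atoms true at each world — w0:{}; w1:{p1,p2}.
w0 does not force (p2 implies p1) implies (not p2 or p1): already at w0 itself, w0 forces p2 implies p1 but w0 does not force not p2 or p1.
w0 does not force not p2 or p1: neither disjunct is forced at w0.
w0 does not force not p2 since w1 is accessible from w0 and w1 forces p2.
So the root w0 does not force the formula.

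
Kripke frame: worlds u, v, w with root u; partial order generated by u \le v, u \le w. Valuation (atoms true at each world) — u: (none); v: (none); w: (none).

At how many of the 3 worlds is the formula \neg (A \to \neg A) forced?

0

u: does not force it — u \nVdash \neg (A \to \neg A) since u is accessible from u and u \Vdash A \to \neg A.
v: does not force it.
w: does not force it.
Worlds forcing the formula: { }.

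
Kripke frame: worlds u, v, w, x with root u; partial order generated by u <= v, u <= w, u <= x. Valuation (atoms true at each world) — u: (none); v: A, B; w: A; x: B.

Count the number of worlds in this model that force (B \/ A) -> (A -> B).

u: does not force it — u ||-/- (B \/ A) -> (A -> B): at the accessible world w, w ||- B \/ A but w ||-/- A -> B.
v: forces it.
w: does not force it — w ||-/- (B \/ A) -> (A -> B): already at w itself, w ||- B \/ A but w ||-/- A -> B.
x: forces it.
Worlds forcing the formula: {v, x}.

2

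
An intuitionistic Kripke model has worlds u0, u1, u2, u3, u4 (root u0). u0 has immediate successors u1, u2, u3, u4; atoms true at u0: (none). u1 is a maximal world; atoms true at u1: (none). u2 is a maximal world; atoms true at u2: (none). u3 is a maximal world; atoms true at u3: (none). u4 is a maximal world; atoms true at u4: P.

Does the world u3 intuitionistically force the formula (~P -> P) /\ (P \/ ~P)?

u3 ||-/- (~P -> P) /\ (P \/ ~P) since u3 fails ~P -> P.

No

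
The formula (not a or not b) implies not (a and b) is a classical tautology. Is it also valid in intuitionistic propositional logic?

Yes

This is a constructively valid De Morgan direction (disjunction of negations to negated conjunction), which is intuitionistically derivable.
If not a holds at a world then no accessible world forces a, hence none forces a and b; likewise for not b.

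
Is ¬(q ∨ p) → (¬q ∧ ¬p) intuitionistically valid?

This is a constructively valid De Morgan direction (negated disjunction to conjunction of negations), which is intuitionistically derivable.
From ¬(q ∨ p): if q held then q ∨ p would, contradiction — so ¬q; similarly ¬p.

Yes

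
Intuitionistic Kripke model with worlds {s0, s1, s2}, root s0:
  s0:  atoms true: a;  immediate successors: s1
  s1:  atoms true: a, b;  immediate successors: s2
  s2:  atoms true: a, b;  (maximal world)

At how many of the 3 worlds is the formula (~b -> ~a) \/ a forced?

3

s0: forces it.
s1: forces it.
s2: forces it.
Worlds forcing the formula: {s0, s1, s2}.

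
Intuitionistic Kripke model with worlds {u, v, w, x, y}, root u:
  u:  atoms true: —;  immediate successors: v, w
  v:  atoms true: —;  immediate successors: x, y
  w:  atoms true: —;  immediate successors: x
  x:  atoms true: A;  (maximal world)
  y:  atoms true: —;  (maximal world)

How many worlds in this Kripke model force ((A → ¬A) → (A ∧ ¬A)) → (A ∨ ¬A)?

u: does not force it — u ⊮ ((A → ¬A) → (A ∧ ¬A)) → (A ∨ ¬A): at the accessible world w, w ⊩ (A → ¬A) → (A ∧ ¬A) but w ⊮ A ∨ ¬A.
v: forces it.
w: does not force it.
x: forces it.
y: forces it.
Worlds forcing the formula: {v, x, y}.

3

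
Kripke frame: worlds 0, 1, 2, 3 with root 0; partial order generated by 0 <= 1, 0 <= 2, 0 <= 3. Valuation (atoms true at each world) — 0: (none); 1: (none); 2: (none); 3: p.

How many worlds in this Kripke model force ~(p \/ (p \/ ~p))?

0: does not force it — 0 ||-/- ~(p \/ (p \/ ~p)) since 1 is accessible from 0 and 1 ||- p \/ (p \/ ~p).
1: does not force it — 1 ||-/- ~(p \/ (p \/ ~p)) since 1 is accessible from 1 and 1 ||- p \/ (p \/ ~p).
2: does not force it — 2 ||-/- ~(p \/ (p \/ ~p)) since 2 is accessible from 2 and 2 ||- p \/ (p \/ ~p).
3: does not force it.
Worlds forcing the formula: { }.

0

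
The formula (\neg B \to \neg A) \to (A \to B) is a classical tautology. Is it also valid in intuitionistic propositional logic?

This is the converse of contraposition, which is not intuitionistically valid.
A Kripke countermodel: worlds a, b; order generated by a \le b; atoms true at each world — a:{A}; b:{A,B}.
a \nVdash (\neg B \to \neg A) \to (A \to B): already at a itself, a \Vdash \neg B \to \neg A but a \nVdash A \to B.
a \nVdash A \to B: already at a itself, a \Vdash A but a \nVdash B.
a lacks atom B, so a \nVdash B.
So the root a does not force the formula.

No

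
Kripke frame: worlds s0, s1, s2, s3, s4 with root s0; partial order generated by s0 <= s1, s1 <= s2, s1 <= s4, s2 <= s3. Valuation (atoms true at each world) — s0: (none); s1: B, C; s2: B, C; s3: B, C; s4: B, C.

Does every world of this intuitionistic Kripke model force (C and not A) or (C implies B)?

Yes

s0 forces (C and not A) or (C implies B) via the disjunct C implies B.
Since the root s0 forces (C and not A) or (C implies B) and forcing is persistent (monotone upward), every world forces it.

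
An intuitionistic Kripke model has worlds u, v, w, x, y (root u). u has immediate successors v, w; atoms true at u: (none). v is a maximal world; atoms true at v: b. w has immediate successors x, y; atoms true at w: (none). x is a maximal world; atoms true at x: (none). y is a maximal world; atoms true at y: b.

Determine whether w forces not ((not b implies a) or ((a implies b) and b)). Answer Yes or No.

No

w does not force not ((not b implies a) or ((a implies b) and b)) since y is accessible from w and y forces (not b implies a) or ((a implies b) and b).
y forces (not b implies a) or ((a implies b) and b) via the disjunct not b implies a.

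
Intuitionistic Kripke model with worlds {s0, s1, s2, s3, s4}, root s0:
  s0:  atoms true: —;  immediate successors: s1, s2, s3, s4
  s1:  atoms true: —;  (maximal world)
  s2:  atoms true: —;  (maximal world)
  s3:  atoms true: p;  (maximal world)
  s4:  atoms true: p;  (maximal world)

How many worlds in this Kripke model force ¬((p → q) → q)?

2

s0: does not force it — s0 ⊮ ¬((p → q) → q) since s3 is accessible from s0 and s3 ⊩ (p → q) → q.
s1: forces it.
s2: forces it.
s3: does not force it — s3 ⊮ ¬((p → q) → q) since s3 is accessible from s3 and s3 ⊩ (p → q) → q.
s4: does not force it — s4 ⊮ ¬((p → q) → q) since s4 is accessible from s4 and s4 ⊩ (p → q) → q.
Worlds forcing the formula: {s1, s2}.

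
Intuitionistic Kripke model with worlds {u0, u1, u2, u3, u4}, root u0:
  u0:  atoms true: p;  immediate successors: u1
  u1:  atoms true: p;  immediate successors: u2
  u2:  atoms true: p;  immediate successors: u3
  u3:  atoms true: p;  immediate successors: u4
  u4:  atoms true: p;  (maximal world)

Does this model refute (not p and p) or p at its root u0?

No

u0 forces (not p and p) or p via the disjunct p.
So the root u0 forces (not p and p) or p; the model is not a countermodel.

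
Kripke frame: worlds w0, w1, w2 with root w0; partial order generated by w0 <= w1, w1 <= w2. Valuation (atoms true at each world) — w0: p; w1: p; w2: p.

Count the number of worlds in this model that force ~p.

0

w0: does not force it — w0 ||-/- ~p since w0 is accessible from w0 and w0 ||- p.
w1: does not force it.
w2: does not force it.
Worlds forcing the formula: { }.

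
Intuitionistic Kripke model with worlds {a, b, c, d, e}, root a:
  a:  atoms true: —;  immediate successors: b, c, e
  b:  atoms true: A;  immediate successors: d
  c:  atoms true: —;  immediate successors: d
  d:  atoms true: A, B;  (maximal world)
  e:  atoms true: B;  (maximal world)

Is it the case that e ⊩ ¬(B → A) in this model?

e ⊩ ¬(B → A): no world accessible from e forces B → A.

Yes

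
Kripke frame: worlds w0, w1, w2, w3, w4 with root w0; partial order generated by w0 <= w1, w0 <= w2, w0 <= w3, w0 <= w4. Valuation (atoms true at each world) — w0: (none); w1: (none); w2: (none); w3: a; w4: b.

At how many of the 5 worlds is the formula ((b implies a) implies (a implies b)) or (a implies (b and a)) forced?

3

w0: does not force it — w0 does not force ((b implies a) implies (a implies b)) or (a implies (b and a)): neither disjunct is forced at w0.
w1: forces it.
w2: forces it.
w3: does not force it — w3 does not force ((b implies a) implies (a implies b)) or (a implies (b and a)): neither disjunct is forced at w3.
w4: forces it.
Worlds forcing the formula: {w1, w2, w4}.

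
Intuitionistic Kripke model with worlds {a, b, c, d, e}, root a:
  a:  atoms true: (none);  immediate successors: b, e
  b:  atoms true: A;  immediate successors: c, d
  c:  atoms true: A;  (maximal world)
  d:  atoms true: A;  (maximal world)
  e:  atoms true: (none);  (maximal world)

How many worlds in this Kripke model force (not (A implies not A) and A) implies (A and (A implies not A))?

1

a: does not force it — a does not force (not (A implies not A) and A) implies (A and (A implies not A)): at the accessible world b, b forces not (A implies not A) and A but b does not force A and (A implies not A).
b: does not force it.
c: does not force it.
d: does not force it.
e: forces it.
Worlds forcing the formula: {e}.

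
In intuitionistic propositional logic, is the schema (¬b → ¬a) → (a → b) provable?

No

This is the converse of contraposition, which is not intuitionistically valid.
A Kripke countermodel: worlds 0, 1; order generated by 0 ≤ 1; atoms true at each world — 0:{a}; 1:{a,b}.
0 ⊮ (¬b → ¬a) → (a → b): already at 0 itself, 0 ⊩ ¬b → ¬a but 0 ⊮ a → b.
0 ⊮ a → b: already at 0 itself, 0 ⊩ a but 0 ⊮ b.
0 lacks atom b, so 0 ⊮ b.
So the root 0 does not force the formula.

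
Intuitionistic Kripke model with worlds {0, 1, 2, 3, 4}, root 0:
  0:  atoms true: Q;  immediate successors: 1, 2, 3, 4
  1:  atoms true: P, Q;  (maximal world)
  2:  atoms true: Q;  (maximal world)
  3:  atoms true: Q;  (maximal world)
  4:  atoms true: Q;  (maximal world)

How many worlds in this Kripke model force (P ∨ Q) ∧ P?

1

0: does not force it — 0 ⊮ (P ∨ Q) ∧ P since 0 fails P.
1: forces it.
2: does not force it — 2 ⊮ (P ∨ Q) ∧ P since 2 fails P.
3: does not force it.
4: does not force it.
Worlds forcing the formula: {1}.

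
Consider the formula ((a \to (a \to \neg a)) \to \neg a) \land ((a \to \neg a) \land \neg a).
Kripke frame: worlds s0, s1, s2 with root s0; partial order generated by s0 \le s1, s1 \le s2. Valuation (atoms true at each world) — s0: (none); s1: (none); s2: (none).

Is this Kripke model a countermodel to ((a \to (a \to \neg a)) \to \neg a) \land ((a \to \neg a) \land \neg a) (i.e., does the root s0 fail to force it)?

No

s0 \Vdash ((a \to (a \to \neg a)) \to \neg a) \land ((a \to \neg a) \land \neg a) since s0 forces both conjuncts.
So the root s0 forces ((a \to (a \to \neg a)) \to \neg a) \land ((a \to \neg a) \land \neg a); the model is not a countermodel.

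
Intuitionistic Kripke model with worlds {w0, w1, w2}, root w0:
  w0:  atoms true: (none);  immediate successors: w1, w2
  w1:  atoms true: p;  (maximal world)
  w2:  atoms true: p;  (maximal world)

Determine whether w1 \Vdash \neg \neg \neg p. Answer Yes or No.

No

w1 \nVdash \neg \neg \neg p since w1 is accessible from w1 and w1 \Vdash \neg \neg p.
w1 \Vdash \neg \neg p: no world accessible from w1 forces \neg p.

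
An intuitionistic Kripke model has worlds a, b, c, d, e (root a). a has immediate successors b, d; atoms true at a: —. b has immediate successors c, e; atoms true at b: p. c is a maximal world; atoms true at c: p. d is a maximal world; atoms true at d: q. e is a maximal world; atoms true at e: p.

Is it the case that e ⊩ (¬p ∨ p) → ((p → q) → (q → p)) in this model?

e ⊩ (¬p ∨ p) → ((p → q) → (q → p)): every world accessible from e that forces ¬p ∨ p (namely e) also forces (p → q) → (q → p).

Yes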